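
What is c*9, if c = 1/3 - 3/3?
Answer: -6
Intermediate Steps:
c = -⅔ (c = 1*(⅓) - 3*⅓ = ⅓ - 1 = -⅔ ≈ -0.66667)
c*9 = -⅔*9 = -6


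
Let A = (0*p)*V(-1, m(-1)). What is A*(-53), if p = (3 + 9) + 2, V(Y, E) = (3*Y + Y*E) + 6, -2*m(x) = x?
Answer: 0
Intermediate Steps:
m(x) = -x/2
V(Y, E) = 6 + 3*Y + E*Y (V(Y, E) = (3*Y + E*Y) + 6 = 6 + 3*Y + E*Y)
p = 14 (p = 12 + 2 = 14)
A = 0 (A = (0*14)*(6 + 3*(-1) - ½*(-1)*(-1)) = 0*(6 - 3 + (½)*(-1)) = 0*(6 - 3 - ½) = 0*(5/2) = 0)
A*(-53) = 0*(-53) = 0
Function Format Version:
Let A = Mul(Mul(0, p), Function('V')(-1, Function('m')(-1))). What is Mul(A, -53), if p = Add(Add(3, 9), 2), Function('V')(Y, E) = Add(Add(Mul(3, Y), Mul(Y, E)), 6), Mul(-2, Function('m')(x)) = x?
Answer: 0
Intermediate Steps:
Function('m')(x) = Mul(Rational(-1, 2), x)
Function('V')(Y, E) = Add(6, Mul(3, Y), Mul(E, Y)) (Function('V')(Y, E) = Add(Add(Mul(3, Y), Mul(E, Y)), 6) = Add(6, Mul(3, Y), Mul(E, Y)))
p = 14 (p = Add(12, 2) = 14)
A = 0 (A = Mul(Mul(0, 14), Add(6, Mul(3, -1), Mul(Mul(Rational(-1, 2), -1), -1))) = Mul(0, Add(6, -3, Mul(Rational(1, 2), -1))) = Mul(0, Add(6, -3, Rational(-1, 2))) = Mul(0, Rational(5, 2)) = 0)
Mul(A, -53) = Mul(0, -53) = 0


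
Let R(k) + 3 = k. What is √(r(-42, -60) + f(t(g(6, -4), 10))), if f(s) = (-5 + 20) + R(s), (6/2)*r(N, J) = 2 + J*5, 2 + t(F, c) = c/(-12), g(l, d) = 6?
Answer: I*√3246/6 ≈ 9.4956*I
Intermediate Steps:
R(k) = -3 + k
t(F, c) = -2 - c/12 (t(F, c) = -2 + c/(-12) = -2 + c*(-1/12) = -2 - c/12)
r(N, J) = ⅔ + 5*J/3 (r(N, J) = (2 + J*5)/3 = (2 + 5*J)/3 = ⅔ + 5*J/3)
f(s) = 12 + s (f(s) = (-5 + 20) + (-3 + s) = 15 + (-3 + s) = 12 + s)
√(r(-42, -60) + f(t(g(6, -4), 10))) = √((⅔ + (5/3)*(-60)) + (12 + (-2 - 1/12*10))) = √((⅔ - 100) + (12 + (-2 - ⅚))) = √(-298/3 + (12 - 17/6)) = √(-298/3 + 55/6) = √(-541/6) = I*√3246/6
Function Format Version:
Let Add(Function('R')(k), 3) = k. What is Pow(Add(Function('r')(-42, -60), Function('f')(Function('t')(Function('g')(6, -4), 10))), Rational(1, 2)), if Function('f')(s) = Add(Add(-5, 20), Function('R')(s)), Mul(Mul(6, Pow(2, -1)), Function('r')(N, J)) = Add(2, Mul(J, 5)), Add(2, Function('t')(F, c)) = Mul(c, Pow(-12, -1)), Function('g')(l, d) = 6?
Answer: Mul(Rational(1, 6), I, Pow(3246, Rational(1, 2))) ≈ Mul(9.4956, I)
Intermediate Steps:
Function('R')(k) = Add(-3, k)
Function('t')(F, c) = Add(-2, Mul(Rational(-1, 12), c)) (Function('t')(F, c) = Add(-2, Mul(c, Pow(-12, -1))) = Add(-2, Mul(c, Rational(-1, 12))) = Add(-2, Mul(Rational(-1, 12), c)))
Function('r')(N, J) = Add(Rational(2, 3), Mul(Rational(5, 3), J)) (Function('r')(N, J) = Mul(Rational(1, 3), Add(2, Mul(J, 5))) = Mul(Rational(1, 3), Add(2, Mul(5, J))) = Add(Rational(2, 3), Mul(Rational(5, 3), J)))
Function('f')(s) = Add(12, s) (Function('f')(s) = Add(Add(-5, 20), Add(-3, s)) = Add(15, Add(-3, s)) = Add(12, s))
Pow(Add(Function('r')(-42, -60), Function('f')(Function('t')(Function('g')(6, -4), 10))), Rational(1, 2)) = Pow(Add(Add(Rational(2, 3), Mul(Rational(5, 3), -60)), Add(12, Add(-2, Mul(Rational(-1, 12), 10)))), Rational(1, 2)) = Pow(Add(Add(Rational(2, 3), -100), Add(12, Add(-2, Rational(-5, 6)))), Rational(1, 2)) = Pow(Add(Rational(-298, 3), Add(12, Rational(-17, 6))), Rational(1, 2)) = Pow(Add(Rational(-298, 3), Rational(55, 6)), Rational(1, 2)) = Pow(Rational(-541, 6), Rational(1, 2)) = Mul(Rational(1, 6), I, Pow(3246, Rational(1, 2)))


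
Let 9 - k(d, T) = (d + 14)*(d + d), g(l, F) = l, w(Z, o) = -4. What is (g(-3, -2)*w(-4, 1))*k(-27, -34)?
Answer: -8316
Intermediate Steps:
k(d, T) = 9 - 2*d*(14 + d) (k(d, T) = 9 - (d + 14)*(d + d) = 9 - (14 + d)*2*d = 9 - 2*d*(14 + d))
(g(-3, -2)*w(-4, 1))*k(-27, -34) = (-3*(-4))*(9 - 28*(-27) - 2*(-27)²) = 12*(9 + 756 - 2*729) = 12*(9 + 756 - 1458) = 12*(-693) = -8316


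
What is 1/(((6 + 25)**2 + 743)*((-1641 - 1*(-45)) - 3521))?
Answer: -1/8719368 ≈ -1.1469e-7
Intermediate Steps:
1/(((6 + 25)**2 + 743)*((-1641 - 1*(-45)) - 3521)) = 1/((31**2 + 743)*((-1641 + 45) - 3521)) = 1/((961 + 743)*(-1596 - 3521)) = 1/(1704*(-5117)) = 1/(-8719368) = -1/8719368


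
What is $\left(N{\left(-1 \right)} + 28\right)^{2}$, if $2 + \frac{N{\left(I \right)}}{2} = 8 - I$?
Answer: $1764$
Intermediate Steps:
$N{\left(I \right)} = 12 - 2 I$ ($N{\left(I \right)} = -4 + 2 \left(8 - I\right) = -4 - \left(-16 + 2 I\right) = 12 - 2 I$)
$\left(N{\left(-1 \right)} + 28\right)^{2} = \left(\left(12 - -2\right) + 28\right)^{2} = \left(\left(12 + 2\right) + 28\right)^{2} = \left(14 + 28\right)^{2} = 42^{2} = 1764$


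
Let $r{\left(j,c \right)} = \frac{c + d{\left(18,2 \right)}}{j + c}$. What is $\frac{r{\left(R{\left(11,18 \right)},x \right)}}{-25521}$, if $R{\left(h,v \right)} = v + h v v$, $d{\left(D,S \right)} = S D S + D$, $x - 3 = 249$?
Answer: $- \frac{19}{5435973} \approx -3.4952 \cdot 10^{-6}$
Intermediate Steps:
$x = 252$ ($x = 3 + 249 = 252$)
$d{\left(D,S \right)} = D + D S^{2}$ ($d{\left(D,S \right)} = D S S + D = D S^{2} + D = D + D S^{2}$)
$R{\left(h,v \right)} = v + h v^{2}$
$r{\left(j,c \right)} = \frac{90 + c}{c + j}$ ($r{\left(j,c \right)} = \frac{c + 18 \left(1 + 2^{2}\right)}{j + c} = \frac{c + 18 \left(1 + 4\right)}{c + j} = \frac{c + 18 \cdot 5}{c + j} = \frac{c + 90}{c + j} = \frac{90 + c}{c + j}$)
$\frac{r{\left(R{\left(11,18 \right)},x \right)}}{-25521} = \frac{\frac{1}{252 + 18 \left(1 + 11 \cdot 18\right)} \left(90 + 252\right)}{-25521} = \frac{1}{252 + 18 \left(1 + 198\right)} 342 \left(- \frac{1}{25521}\right) = \frac{1}{252 + 18 \cdot 199} \cdot 342 \left(- \frac{1}{25521}\right) = \frac{1}{252 + 3582} \cdot 342 \left(- \frac{1}{25521}\right) = \frac{1}{3834} \cdot 342 \left(- \frac{1}{25521}\right) = \frac{19}{213} \left(- \frac{1}{25521}\right) = - \frac{19}{5435973}$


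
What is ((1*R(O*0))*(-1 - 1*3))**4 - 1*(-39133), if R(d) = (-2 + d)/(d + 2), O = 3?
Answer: 39389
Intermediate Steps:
R(d) = (-2 + d)/(2 + d)
((1*R(O*0))*(-1 - 1*3))**4 - 1*(-39133) = ((1*((-2 + 3*0)/(2 + 3*0)))*(-1 - 1*3))**4 - 1*(-39133) = ((1*((-2 + 0)/(2 + 0)))*(-1 - 3))**4 + 39133 = ((1*(-2/2))*(-4))**4 + 39133 = ((1*((1/2)*(-2)))*(-4))**4 + 39133 = ((1*(-1))*(-4))**4 + 39133 = (-1*(-4))**4 + 39133 = 4**4 + 39133 = 256 + 39133 = 39389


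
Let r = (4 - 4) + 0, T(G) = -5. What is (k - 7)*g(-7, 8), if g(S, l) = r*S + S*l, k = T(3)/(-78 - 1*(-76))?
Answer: 252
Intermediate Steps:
r = 0 (r = 0 + 0 = 0)
k = 5/2 (k = -5/(-78 - 1*(-76)) = -5/(-78 + 76) = -5/(-2) = -5*(-½) = 5/2 ≈ 2.5000)
g(S, l) = S*l (g(S, l) = 0*S + S*l = 0 + S*l = S*l)
(k - 7)*g(-7, 8) = (5/2 - 7)*(-7*8) = -9/2*(-56) = 252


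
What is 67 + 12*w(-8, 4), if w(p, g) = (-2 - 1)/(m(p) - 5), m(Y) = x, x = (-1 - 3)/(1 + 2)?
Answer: 1381/19 ≈ 72.684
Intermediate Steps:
x = -4/3 ≈ -1.3333
m(Y) = -4/3
w(p, g) = 9/19 (w(p, g) = (-2 - 1)/(-4/3 - 5) = -3/(-19/3) = -3*(-3/19) = 9/19)
67 + 12*w(-8, 4) = 67 + 12*(9/19) = 67 + 108/19 = 1381/19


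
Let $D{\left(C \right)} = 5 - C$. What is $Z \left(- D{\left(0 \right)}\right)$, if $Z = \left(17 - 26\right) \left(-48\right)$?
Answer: $-2160$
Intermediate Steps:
$Z = 432$ ($Z = \left(-9\right) \left(-48\right) = 432$)
$Z \left(- D{\left(0 \right)}\right) = 432 \left(- (5 - 0)\right) = 432 \left(- (5 + 0)\right) = 432 \left(\left(-1\right) 5\right) = 432 \left(-5\right) = -2160$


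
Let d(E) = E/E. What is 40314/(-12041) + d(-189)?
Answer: -28273/12041 ≈ -2.3481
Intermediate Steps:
d(E) = 1
40314/(-12041) + d(-189) = 40314/(-12041) + 1 = 40314*(-1/12041) + 1 = -40314/12041 + 1 = -28273/12041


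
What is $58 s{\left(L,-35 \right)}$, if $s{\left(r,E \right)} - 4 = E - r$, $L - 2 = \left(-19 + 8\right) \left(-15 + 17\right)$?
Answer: $-638$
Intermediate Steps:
$L = -20$ ($L = 2 + \left(-19 + 8\right) \left(-15 + 17\right) = 2 - 22 = -20$)
$s{\left(r,E \right)} = 4 + E - r$ ($s{\left(r,E \right)} = 4 + \left(E - r\right) = 4 + E - r$)
$58 s{\left(L,-35 \right)} = 58 \left(4 - 35 - -20\right) = 58 \left(4 - 35 + 20\right) = 58 \left(-11\right) = -638$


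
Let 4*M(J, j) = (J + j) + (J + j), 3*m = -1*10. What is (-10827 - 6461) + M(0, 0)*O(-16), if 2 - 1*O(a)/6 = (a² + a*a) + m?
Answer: -17288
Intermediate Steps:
m = -10/3 (m = (-1*10)/3 = (⅓)*(-10) = -10/3 ≈ -3.3333)
O(a) = 32 - 12*a² (O(a) = 12 - 6*((a² + a*a) - 10/3) = 12 - 6*((a² + a²) - 10/3) = 12 - 6*(2*a² - 10/3) = 12 - 6*(-10/3 + 2*a²) = 12 + (20 - 12*a²) = 32 - 12*a²)
M(J, j) = J/2 + j/2 (M(J, j) = ((J + j) + (J + j))/4 = (2*J + 2*j)/4 = J/2 + j/2)
(-10827 - 6461) + M(0, 0)*O(-16) = (-10827 - 6461) + ((½)*0 + (½)*0)*(32 - 12*(-16)²) = -17288 + (0 + 0)*(32 - 12*256) = -17288 + 0*(32 - 3072) = -17288 + 0*(-3040) = -17288 + 0 = -17288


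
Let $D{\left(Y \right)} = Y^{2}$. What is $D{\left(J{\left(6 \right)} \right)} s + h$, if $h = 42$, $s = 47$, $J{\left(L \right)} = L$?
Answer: $1734$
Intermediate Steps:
$D{\left(J{\left(6 \right)} \right)} s + h = 6^{2} \cdot 47 + 42 = 36 \cdot 47 + 42 = 1692 + 42 = 1734$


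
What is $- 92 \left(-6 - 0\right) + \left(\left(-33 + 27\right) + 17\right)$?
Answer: $563$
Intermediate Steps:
$- 92 \left(-6 - 0\right) + \left(\left(-33 + 27\right) + 17\right) = - 92 \left(-6 + 0\right) + \left(-6 + 17\right) = \left(-92\right) \left(-6\right) + 11 = 552 + 11 = 563$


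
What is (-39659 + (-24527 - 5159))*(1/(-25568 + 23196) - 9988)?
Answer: 1642889633265/2372 ≈ 6.9262e+8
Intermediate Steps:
(-39659 + (-24527 - 5159))*(1/(-25568 + 23196) - 9988) = (-39659 - 29686)*(1/(-2372) - 9988) = -69345*(-1/2372 - 9988) = -69345*(-23691537/2372) = 1642889633265/2372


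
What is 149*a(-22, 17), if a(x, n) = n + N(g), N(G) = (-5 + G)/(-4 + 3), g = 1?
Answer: 3129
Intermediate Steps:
N(G) = 5 - G (N(G) = (-5 + G)/(-1) = (-5 + G)*(-1) = 5 - G)
a(x, n) = 4 + n (a(x, n) = n + (5 - 1*1) = n + (5 - 1) = n + 4 = 4 + n)
149*a(-22, 17) = 149*(4 + 17) = 149*21 = 3129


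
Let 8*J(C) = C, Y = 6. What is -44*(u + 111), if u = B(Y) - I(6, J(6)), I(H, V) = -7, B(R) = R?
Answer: -5456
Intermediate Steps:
J(C) = C/8
u = 13 (u = 6 - 1*(-7) = 6 + 7 = 13)
-44*(u + 111) = -44*(13 + 111) = -44*124 = -5456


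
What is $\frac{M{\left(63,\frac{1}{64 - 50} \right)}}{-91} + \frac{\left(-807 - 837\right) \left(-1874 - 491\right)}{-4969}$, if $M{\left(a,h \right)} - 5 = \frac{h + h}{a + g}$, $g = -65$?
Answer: $- \frac{4953731301}{6330506} \approx -782.52$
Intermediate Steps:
$M{\left(a,h \right)} = 5 + \frac{2 h}{-65 + a}$ ($M{\left(a,h \right)} = 5 + \frac{h + h}{a - 65} = 5 + \frac{2 h}{-65 + a}$)
$\frac{M{\left(63,\frac{1}{64 - 50} \right)}}{-91} + \frac{\left(-807 - 837\right) \left(-1874 - 491\right)}{-4969} = \frac{\frac{1}{-65 + 63} \left(-325 + \frac{2}{64 - 50} + 5 \cdot 63\right)}{-91} + \frac{\left(-807 - 837\right) \left(-1874 - 491\right)}{-4969} = \frac{-325 + \frac{2}{14} + 315}{-2} \left(- \frac{1}{91}\right) + \left(-1644\right) \left(-2365\right) \left(- \frac{1}{4969}\right) = - \frac{-325 + 2 \cdot \frac{1}{14} + 315}{2} \left(- \frac{1}{91}\right) + 3888060 \left(- \frac{1}{4969}\right) = - \frac{-325 + \frac{1}{7} + 315}{2} \left(- \frac{1}{91}\right) - \frac{3888060}{4969} = \left(- \frac{1}{2}\right) \left(- \frac{69}{7}\right) \left(- \frac{1}{91}\right) - \frac{3888060}{4969} = \frac{69}{14} \left(- \frac{1}{91}\right) - \frac{3888060}{4969} = - \frac{69}{1274} - \frac{3888060}{4969} = - \frac{4953731301}{6330506}$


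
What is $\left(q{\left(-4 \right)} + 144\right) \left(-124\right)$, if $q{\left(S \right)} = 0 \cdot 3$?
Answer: $-17856$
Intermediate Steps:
$q{\left(S \right)} = 0$
$\left(q{\left(-4 \right)} + 144\right) \left(-124\right) = \left(0 + 144\right) \left(-124\right) = 144 \left(-124\right) = -17856$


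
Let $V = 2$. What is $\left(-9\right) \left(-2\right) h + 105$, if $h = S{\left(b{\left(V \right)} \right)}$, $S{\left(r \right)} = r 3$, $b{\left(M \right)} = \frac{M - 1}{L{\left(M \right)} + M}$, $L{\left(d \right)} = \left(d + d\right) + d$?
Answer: $\frac{447}{4} \approx 111.75$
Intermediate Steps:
$L{\left(d \right)} = 3 d$ ($L{\left(d \right)} = 2 d + d = 3 d$)
$b{\left(M \right)} = \frac{-1 + M}{4 M}$ ($b{\left(M \right)} = \frac{M - 1}{3 M + M} = \frac{-1 + M}{4 M}$)
$S{\left(r \right)} = 3 r$
$h = \frac{3}{8}$ ($h = 3 \frac{-1 + 2}{4 \cdot 2} = 3 \cdot \frac{1}{4} \cdot \frac{1}{2} \cdot 1 = 3 \cdot \frac{1}{8} = \frac{3}{8} \approx 0.375$)
$\left(-9\right) \left(-2\right) h + 105 = \left(-9\right) \left(-2\right) \frac{3}{8} + 105 = 18 \cdot \frac{3}{8} + 105 = \frac{27}{4} + 105 = \frac{447}{4}$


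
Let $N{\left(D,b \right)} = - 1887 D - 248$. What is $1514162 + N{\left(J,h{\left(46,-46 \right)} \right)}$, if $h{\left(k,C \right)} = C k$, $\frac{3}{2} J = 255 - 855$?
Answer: $2268714$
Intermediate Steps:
$J = -400$ ($J = \frac{2 \left(255 - 855\right)}{3} = \frac{2}{3} \left(-600\right) = -400$)
$N{\left(D,b \right)} = -248 - 1887 D$
$1514162 + N{\left(J,h{\left(46,-46 \right)} \right)} = 1514162 - -754552 = 1514162 + \left(-248 + 754800\right) = 1514162 + 754552 = 2268714$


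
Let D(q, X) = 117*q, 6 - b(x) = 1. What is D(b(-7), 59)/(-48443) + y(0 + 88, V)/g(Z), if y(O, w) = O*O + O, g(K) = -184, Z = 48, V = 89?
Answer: -47439152/1114189 ≈ -42.577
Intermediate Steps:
b(x) = 5 (b(x) = 6 - 1*1 = 6 - 1 = 5)
y(O, w) = O + O² (y(O, w) = O² + O = O + O²)
D(b(-7), 59)/(-48443) + y(0 + 88, V)/g(Z) = (117*5)/(-48443) + ((0 + 88)*(1 + (0 + 88)))/(-184) = 585*(-1/48443) + (88*(1 + 88))*(-1/184) = -585/48443 + (88*89)*(-1/184) = -585/48443 + 7832*(-1/184) = -585/48443 - 979/23 = -47439152/1114189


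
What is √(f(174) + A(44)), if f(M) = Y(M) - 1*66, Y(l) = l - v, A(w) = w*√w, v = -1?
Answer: √(109 + 88*√11) ≈ 20.022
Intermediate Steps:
A(w) = w^(3/2)
Y(l) = 1 + l (Y(l) = l - 1*(-1) = l + 1 = 1 + l)
f(M) = -65 + M (f(M) = (1 + M) - 1*66 = (1 + M) - 66 = -65 + M)
√(f(174) + A(44)) = √((-65 + 174) + 44^(3/2)) = √(109 + 88*√11)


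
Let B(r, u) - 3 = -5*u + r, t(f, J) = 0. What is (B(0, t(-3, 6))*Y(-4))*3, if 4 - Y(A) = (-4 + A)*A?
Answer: -252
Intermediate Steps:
Y(A) = 4 - A*(-4 + A) (Y(A) = 4 - (-4 + A)*A = 4 - A*(-4 + A))
B(r, u) = 3 + r - 5*u (B(r, u) = 3 + (-5*u + r) = 3 + (r - 5*u) = 3 + r - 5*u)
(B(0, t(-3, 6))*Y(-4))*3 = ((3 + 0 - 5*0)*(4 - 1*(-4)² + 4*(-4)))*3 = ((3 + 0 + 0)*(4 - 1*16 - 16))*3 = (3*(4 - 16 - 16))*3 = (3*(-28))*3 = -84*3 = -252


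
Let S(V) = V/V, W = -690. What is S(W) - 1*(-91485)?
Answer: 91486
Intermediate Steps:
S(V) = 1
S(W) - 1*(-91485) = 1 - 1*(-91485) = 1 + 91485 = 91486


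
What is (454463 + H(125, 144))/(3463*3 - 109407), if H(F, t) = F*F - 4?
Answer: -235042/49509 ≈ -4.7475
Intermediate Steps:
H(F, t) = -4 + F² (H(F, t) = F² - 4 = -4 + F²)
(454463 + H(125, 144))/(3463*3 - 109407) = (454463 + (-4 + 125²))/(3463*3 - 109407) = (454463 + (-4 + 15625))/(10389 - 109407) = (454463 + 15621)/(-99018) = 470084*(-1/99018) = -235042/49509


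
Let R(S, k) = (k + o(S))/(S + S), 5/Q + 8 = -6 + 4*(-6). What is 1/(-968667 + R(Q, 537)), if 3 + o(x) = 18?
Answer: -5/4853823 ≈ -1.0301e-6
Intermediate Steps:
o(x) = 15 (o(x) = -3 + 18 = 15)
Q = -5/38 (Q = 5/(-8 + (-6 + 4*(-6))) = 5/(-8 + (-6 - 24)) = 5/(-8 - 30) = 5/(-38) = 5*(-1/38) = -5/38 ≈ -0.13158)
R(S, k) = (15 + k)/(2*S) (R(S, k) = (k + 15)/(S + S) = (15 + k)/((2*S)) = (15 + k)*(1/(2*S)) = (15 + k)/(2*S))
1/(-968667 + R(Q, 537)) = 1/(-968667 + (15 + 537)/(2*(-5/38))) = 1/(-968667 + (½)*(-38/5)*552) = 1/(-968667 - 10488/5) = 1/(-4853823/5) = -5/4853823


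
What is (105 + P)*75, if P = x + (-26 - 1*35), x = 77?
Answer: 9075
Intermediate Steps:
P = 16 (P = 77 + (-26 - 1*35) = 77 + (-26 - 35) = 77 - 61 = 16)
(105 + P)*75 = (105 + 16)*75 = 121*75 = 9075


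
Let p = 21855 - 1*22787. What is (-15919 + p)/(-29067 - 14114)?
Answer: 16851/43181 ≈ 0.39024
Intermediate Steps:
p = -932 (p = 21855 - 22787 = -932)
(-15919 + p)/(-29067 - 14114) = (-15919 - 932)/(-29067 - 14114) = -16851/(-43181) = -16851*(-1/43181) = 16851/43181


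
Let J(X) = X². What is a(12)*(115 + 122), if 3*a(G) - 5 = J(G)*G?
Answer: 136907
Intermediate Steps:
a(G) = 5/3 + G³/3 (a(G) = 5/3 + (G²*G)/3 = 5/3 + G³/3)
a(12)*(115 + 122) = (5/3 + (⅓)*12³)*(115 + 122) = (5/3 + (⅓)*1728)*237 = (5/3 + 576)*237 = (1733/3)*237 = 136907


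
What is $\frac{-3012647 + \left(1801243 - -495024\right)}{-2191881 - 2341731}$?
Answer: $\frac{179095}{1133403} \approx 0.15802$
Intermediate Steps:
$\frac{-3012647 + \left(1801243 - -495024\right)}{-2191881 - 2341731} = \frac{-3012647 + \left(1801243 + 495024\right)}{-4533612} = \left(-3012647 + 2296267\right) \left(- \frac{1}{4533612}\right) = \left(-716380\right) \left(- \frac{1}{4533612}\right) = \frac{179095}{1133403}$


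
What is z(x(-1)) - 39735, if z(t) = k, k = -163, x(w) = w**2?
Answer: -39898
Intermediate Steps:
z(t) = -163
z(x(-1)) - 39735 = -163 - 39735 = -39898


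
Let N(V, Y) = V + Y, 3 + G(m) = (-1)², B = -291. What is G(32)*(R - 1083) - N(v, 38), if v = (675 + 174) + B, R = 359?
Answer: 852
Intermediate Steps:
v = 558 (v = (675 + 174) - 291 = 849 - 291 = 558)
G(m) = -2 (G(m) = -3 + (-1)² = -3 + 1 = -2)
G(32)*(R - 1083) - N(v, 38) = -2*(359 - 1083) - (558 + 38) = -2*(-724) - 1*596 = 1448 - 596 = 852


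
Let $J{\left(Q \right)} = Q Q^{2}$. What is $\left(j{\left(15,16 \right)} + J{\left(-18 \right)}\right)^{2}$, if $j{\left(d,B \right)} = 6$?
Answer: $33942276$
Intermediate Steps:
$J{\left(Q \right)} = Q^{3}$
$\left(j{\left(15,16 \right)} + J{\left(-18 \right)}\right)^{2} = \left(6 + \left(-18\right)^{3}\right)^{2} = \left(6 - 5832\right)^{2} = \left(-5826\right)^{2} = 33942276$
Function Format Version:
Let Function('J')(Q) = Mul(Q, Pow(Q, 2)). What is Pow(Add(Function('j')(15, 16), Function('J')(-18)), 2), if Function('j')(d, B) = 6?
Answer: 33942276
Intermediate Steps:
Function('J')(Q) = Pow(Q, 3)
Pow(Add(Function('j')(15, 16), Function('J')(-18)), 2) = Pow(Add(6, Pow(-18, 3)), 2) = Pow(Add(6, -5832), 2) = Pow(-5826, 2) = 33942276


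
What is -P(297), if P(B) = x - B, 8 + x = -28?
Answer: 333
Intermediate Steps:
x = -36 (x = -8 - 28 = -36)
P(B) = -36 - B
-P(297) = -(-36 - 1*297) = -(-36 - 297) = -1*(-333) = 333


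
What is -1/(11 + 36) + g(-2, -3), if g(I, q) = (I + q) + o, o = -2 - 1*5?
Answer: -565/47 ≈ -12.021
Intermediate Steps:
o = -7 (o = -2 - 5 = -7)
g(I, q) = -7 + I + q (g(I, q) = (I + q) - 7 = -7 + I + q)
-1/(11 + 36) + g(-2, -3) = -1/(11 + 36) + (-7 - 2 - 3) = -1/47 - 12 = -565/47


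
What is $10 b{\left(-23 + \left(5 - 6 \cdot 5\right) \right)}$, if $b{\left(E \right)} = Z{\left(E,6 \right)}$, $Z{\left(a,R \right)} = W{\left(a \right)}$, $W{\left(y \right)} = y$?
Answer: $-480$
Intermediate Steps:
$Z{\left(a,R \right)} = a$
$b{\left(E \right)} = E$
$10 b{\left(-23 + \left(5 - 6 \cdot 5\right) \right)} = 10 \left(-23 + \left(5 - 6 \cdot 5\right)\right) = 10 \left(-23 + \left(5 - 30\right)\right) = 10 \left(-23 - 25\right) = 10 \left(-48\right) = -480$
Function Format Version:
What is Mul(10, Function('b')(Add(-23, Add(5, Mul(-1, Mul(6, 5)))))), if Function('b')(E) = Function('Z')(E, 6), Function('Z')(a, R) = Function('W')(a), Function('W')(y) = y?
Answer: -480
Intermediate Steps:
Function('Z')(a, R) = a
Function('b')(E) = E
Mul(10, Function('b')(Add(-23, Add(5, Mul(-1, Mul(6, 5)))))) = Mul(10, Add(-23, Add(5, Mul(-1, Mul(6, 5))))) = Mul(10, Add(-23, Add(5, Mul(-1, 30)))) = Mul(10, Add(-23, Add(5, -30))) = Mul(10, Add(-23, -25)) = Mul(10, -48) = -480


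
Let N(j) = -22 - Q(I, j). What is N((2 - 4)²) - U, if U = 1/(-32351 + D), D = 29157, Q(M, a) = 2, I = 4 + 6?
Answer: -76655/3194 ≈ -24.000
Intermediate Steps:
I = 10
N(j) = -24 (N(j) = -22 - 1*2 = -22 - 2 = -24)
U = -1/3194 (U = 1/(-32351 + 29157) = 1/(-3194) = -1/3194 ≈ -0.00031309)
N((2 - 4)²) - U = -24 - 1*(-1/3194) = -24 + 1/3194 = -76655/3194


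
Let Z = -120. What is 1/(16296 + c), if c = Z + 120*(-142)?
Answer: -1/864 ≈ -0.0011574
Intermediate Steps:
c = -17160 (c = -120 + 120*(-142) = -120 - 17040 = -17160)
1/(16296 + c) = 1/(16296 - 17160) = 1/(-864) = -1/864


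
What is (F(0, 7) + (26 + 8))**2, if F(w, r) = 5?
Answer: 1521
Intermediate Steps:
(F(0, 7) + (26 + 8))**2 = (5 + (26 + 8))**2 = (5 + 34)**2 = 39**2 = 1521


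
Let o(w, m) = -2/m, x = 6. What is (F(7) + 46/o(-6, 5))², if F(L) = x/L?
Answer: 638401/49 ≈ 13029.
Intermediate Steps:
F(L) = 6/L
(F(7) + 46/o(-6, 5))² = (6/7 + 46/((-2/5)))² = (6*(⅐) + 46/((-2*⅕)))² = (6/7 + 46/(-⅖))² = (6/7 + 46*(-5/2))² = (6/7 - 115)² = (-799/7)² = 638401/49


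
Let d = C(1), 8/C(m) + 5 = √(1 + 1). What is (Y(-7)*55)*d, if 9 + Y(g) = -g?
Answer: 4400/23 + 880*√2/23 ≈ 245.41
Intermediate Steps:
C(m) = 8/(-5 + √2) (C(m) = 8/(-5 + √(1 + 1)) = 8/(-5 + √2))
Y(g) = -9 - g
d = -40/23 - 8*√2/23 ≈ -2.2310
(Y(-7)*55)*d = ((-9 - 1*(-7))*55)*(-40/23 - 8*√2/23) = ((-9 + 7)*55)*(-40/23 - 8*√2/23) = (-2*55)*(-40/23 - 8*√2/23) = -110*(-40/23 - 8*√2/23) = 4400/23 + 880*√2/23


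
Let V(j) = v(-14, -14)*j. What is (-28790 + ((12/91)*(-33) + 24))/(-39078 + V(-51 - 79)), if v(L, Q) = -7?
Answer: 1309051/1736644 ≈ 0.75378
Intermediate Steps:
V(j) = -7*j
(-28790 + ((12/91)*(-33) + 24))/(-39078 + V(-51 - 79)) = (-28790 + ((12/91)*(-33) + 24))/(-39078 - 7*(-51 - 79)) = (-28790 + ((12*(1/91))*(-33) + 24))/(-39078 - 7*(-130)) = (-28790 + ((12/91)*(-33) + 24))/(-39078 + 910) = (-28790 + (-396/91 + 24))/(-38168) = (-28790 + 1788/91)*(-1/38168) = -2618102/91*(-1/38168) = 1309051/1736644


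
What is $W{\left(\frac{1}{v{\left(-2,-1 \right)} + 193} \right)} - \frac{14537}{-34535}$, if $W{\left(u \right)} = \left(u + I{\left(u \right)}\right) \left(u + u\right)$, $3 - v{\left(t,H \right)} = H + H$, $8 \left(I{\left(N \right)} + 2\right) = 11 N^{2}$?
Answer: $\frac{39069099191}{97481530080} \approx 0.40078$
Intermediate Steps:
$I{\left(N \right)} = -2 + \frac{11 N^{2}}{8}$
$v{\left(t,H \right)} = 3 - 2 H$ ($v{\left(t,H \right)} = 3 - \left(H + H\right) = 3 - 2 H$)
$W{\left(u \right)} = 2 u \left(-2 + u + \frac{11 u^{2}}{8}\right)$ ($W{\left(u \right)} = \left(u + \left(-2 + \frac{11 u^{2}}{8}\right)\right) \left(u + u\right) = \left(-2 + u + \frac{11 u^{2}}{8}\right) 2 u = 2 u \left(-2 + u + \frac{11 u^{2}}{8}\right)$)
$W{\left(\frac{1}{v{\left(-2,-1 \right)} + 193} \right)} - \frac{14537}{-34535} = \frac{-16 + \frac{8}{\left(3 - -2\right) + 193} + 11 \left(\frac{1}{\left(3 - -2\right) + 193}\right)^{2}}{4 \left(\left(3 - -2\right) + 193\right)} - \frac{14537}{-34535} = \frac{-16 + \frac{8}{\left(3 + 2\right) + 193} + 11 \left(\frac{1}{\left(3 + 2\right) + 193}\right)^{2}}{4 \left(\left(3 + 2\right) + 193\right)} - - \frac{14537}{34535} = \frac{-16 + \frac{8}{5 + 193} + 11 \left(\frac{1}{5 + 193}\right)^{2}}{4 \left(5 + 193\right)} + \frac{14537}{34535} = \frac{-16 + \frac{8}{198} + 11 \left(\frac{1}{198}\right)^{2}}{4 \cdot 198} + \frac{14537}{34535} = \frac{1}{4} \cdot \frac{1}{198} \left(-16 + 8 \cdot \frac{1}{198} + \frac{11}{39204}\right) + \frac{14537}{34535} = \frac{1}{4} \cdot \frac{1}{198} \left(-16 + \frac{4}{99} + 11 \cdot \frac{1}{39204}\right) + \frac{14537}{34535} = \frac{1}{4} \cdot \frac{1}{198} \left(-16 + \frac{4}{99} + \frac{1}{3564}\right) + \frac{14537}{34535} = \frac{1}{4} \cdot \frac{1}{198} \left(- \frac{56879}{3564}\right) + \frac{14537}{34535} = - \frac{56879}{2822688} + \frac{14537}{34535} = \frac{39069099191}{97481530080}$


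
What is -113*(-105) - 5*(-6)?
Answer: 11895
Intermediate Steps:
-113*(-105) - 5*(-6) = 11865 + 30 = 11895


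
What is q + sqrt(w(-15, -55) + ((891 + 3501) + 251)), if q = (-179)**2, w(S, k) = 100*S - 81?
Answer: 32041 + sqrt(3062) ≈ 32096.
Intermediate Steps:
w(S, k) = -81 + 100*S
q = 32041
q + sqrt(w(-15, -55) + ((891 + 3501) + 251)) = 32041 + sqrt((-81 + 100*(-15)) + ((891 + 3501) + 251)) = 32041 + sqrt((-81 - 1500) + (4392 + 251)) = 32041 + sqrt(-1581 + 4643) = 32041 + sqrt(3062)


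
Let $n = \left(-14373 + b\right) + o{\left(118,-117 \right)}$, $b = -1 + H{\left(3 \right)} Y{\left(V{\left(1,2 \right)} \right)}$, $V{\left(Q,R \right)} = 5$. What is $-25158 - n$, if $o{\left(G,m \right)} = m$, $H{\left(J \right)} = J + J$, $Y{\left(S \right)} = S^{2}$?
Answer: $-10817$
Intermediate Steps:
$H{\left(J \right)} = 2 J$
$b = 149$ ($b = -1 + 2 \cdot 3 \cdot 5^{2} = -1 + 6 \cdot 25 = -1 + 150 = 149$)
$n = -14341$ ($n = \left(-14373 + 149\right) - 117 = -14224 - 117 = -14341$)
$-25158 - n = -25158 - -14341 = -25158 + 14341 = -10817$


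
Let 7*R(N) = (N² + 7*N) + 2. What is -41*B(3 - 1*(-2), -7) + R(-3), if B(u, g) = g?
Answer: 1999/7 ≈ 285.57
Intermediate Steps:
R(N) = 2/7 + N + N²/7 (R(N) = ((N² + 7*N) + 2)/7 = (2 + N² + 7*N)/7 = 2/7 + N + N²/7)
-41*B(3 - 1*(-2), -7) + R(-3) = -41*(-7) + (2/7 - 3 + (⅐)*(-3)²) = 287 + (2/7 - 3 + (⅐)*9) = 287 + (2/7 - 3 + 9/7) = 287 - 10/7 = 1999/7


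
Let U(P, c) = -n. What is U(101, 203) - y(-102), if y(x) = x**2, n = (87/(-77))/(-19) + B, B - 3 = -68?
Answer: -15126044/1463 ≈ -10339.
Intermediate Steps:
B = -65 (B = 3 - 68 = -65)
n = -95008/1463 (n = (87/(-77))/(-19) - 65 = (87*(-1/77))*(-1/19) - 65 = -87/77*(-1/19) - 65 = 87/1463 - 65 = -95008/1463 ≈ -64.941)
U(P, c) = 95008/1463 (U(P, c) = -1*(-95008/1463) = 95008/1463)
U(101, 203) - y(-102) = 95008/1463 - 1*(-102)**2 = 95008/1463 - 1*10404 = 95008/1463 - 10404 = -15126044/1463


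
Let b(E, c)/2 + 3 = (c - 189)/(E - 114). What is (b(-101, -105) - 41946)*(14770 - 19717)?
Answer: 44617448124/215 ≈ 2.0752e+8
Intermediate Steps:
b(E, c) = -6 + 2*(-189 + c)/(-114 + E) (b(E, c) = -6 + 2*((c - 189)/(E - 114)) = -6 + 2*((-189 + c)/(-114 + E)) = -6 + 2*(-189 + c)/(-114 + E))
(b(-101, -105) - 41946)*(14770 - 19717) = (2*(153 - 105 - 3*(-101))/(-114 - 101) - 41946)*(14770 - 19717) = (2*(153 - 105 + 303)/(-215) - 41946)*(-4947) = (2*(-1/215)*351 - 41946)*(-4947) = (-702/215 - 41946)*(-4947) = -9019092/215*(-4947) = 44617448124/215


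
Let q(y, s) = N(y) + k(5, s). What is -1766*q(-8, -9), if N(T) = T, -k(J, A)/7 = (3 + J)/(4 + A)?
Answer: -28256/5 ≈ -5651.2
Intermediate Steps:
k(J, A) = -7*(3 + J)/(4 + A)
q(y, s) = y - 56/(4 + s) (q(y, s) = y + 7*(-3 - 1*5)/(4 + s) = y + 7*(-3 - 5)/(4 + s) = y + 7*(-8)/(4 + s) = y - 56/(4 + s))
-1766*q(-8, -9) = -1766*(-56 - 8*(4 - 9))/(4 - 9) = -1766*(-56 - 8*(-5))/(-5) = -(-1766)*(-56 + 40)/5 = -(-1766)*(-16)/5 = -1766*16/5 = -28256/5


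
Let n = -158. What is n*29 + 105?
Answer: -4477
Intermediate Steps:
n*29 + 105 = -158*29 + 105 = -4582 + 105 = -4477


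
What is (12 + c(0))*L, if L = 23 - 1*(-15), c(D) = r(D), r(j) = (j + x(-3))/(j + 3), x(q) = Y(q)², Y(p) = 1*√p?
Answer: 418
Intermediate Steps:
Y(p) = √p
x(q) = q (x(q) = (√q)² = q)
r(j) = (-3 + j)/(3 + j) (r(j) = (j - 3)/(j + 3) = (-3 + j)/(3 + j))
c(D) = (-3 + D)/(3 + D)
L = 38 (L = 23 + 15 = 38)
(12 + c(0))*L = (12 + (-3 + 0)/(3 + 0))*38 = (12 - 3/3)*38 = (12 + (⅓)*(-3))*38 = (12 - 1)*38 = 11*38 = 418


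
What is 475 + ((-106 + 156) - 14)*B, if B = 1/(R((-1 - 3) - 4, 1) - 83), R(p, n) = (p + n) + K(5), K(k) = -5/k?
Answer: 43189/91 ≈ 474.60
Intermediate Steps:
R(p, n) = -1 + n + p (R(p, n) = (p + n) - 5/5 = (n + p) - 5*⅕ = (n + p) - 1 = -1 + n + p)
B = -1/91 (B = 1/((-1 + 1 + ((-1 - 3) - 4)) - 83) = 1/((-1 + 1 + (-4 - 4)) - 83) = 1/((-1 + 1 - 8) - 83) = 1/(-8 - 83) = 1/(-91) = -1/91 ≈ -0.010989)
475 + ((-106 + 156) - 14)*B = 475 + ((-106 + 156) - 14)*(-1/91) = 475 + (50 - 14)*(-1/91) = 475 + 36*(-1/91) = 475 - 36/91 = 43189/91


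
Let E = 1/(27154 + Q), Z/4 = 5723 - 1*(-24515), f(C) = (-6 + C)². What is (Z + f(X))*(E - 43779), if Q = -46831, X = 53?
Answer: -106095735972824/19677 ≈ -5.3919e+9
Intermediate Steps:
Z = 120952 (Z = 4*(5723 - 1*(-24515)) = 4*(5723 + 24515) = 4*30238 = 120952)
E = -1/19677 (E = 1/(27154 - 46831) = 1/(-19677) = -1/19677 ≈ -5.0821e-5)
(Z + f(X))*(E - 43779) = (120952 + (-6 + 53)²)*(-1/19677 - 43779) = (120952 + 47²)*(-861439384/19677) = (120952 + 2209)*(-861439384/19677) = 123161*(-861439384/19677) = -106095735972824/19677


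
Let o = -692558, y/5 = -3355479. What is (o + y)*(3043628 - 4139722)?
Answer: 19148710663582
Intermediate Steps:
y = -16777395 (y = 5*(-3355479) = -16777395)
(o + y)*(3043628 - 4139722) = (-692558 - 16777395)*(3043628 - 4139722) = -17469953*(-1096094) = 19148710663582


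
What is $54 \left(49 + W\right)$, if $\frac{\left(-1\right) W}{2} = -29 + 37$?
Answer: $1782$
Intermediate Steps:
$W = -16$ ($W = - 2 \left(-29 + 37\right) = \left(-2\right) 8 = -16$)
$54 \left(49 + W\right) = 54 \left(49 - 16\right) = 54 \cdot 33 = 1782$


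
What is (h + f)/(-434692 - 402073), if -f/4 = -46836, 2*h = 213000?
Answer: -293844/836765 ≈ -0.35117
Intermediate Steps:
h = 106500 (h = (½)*213000 = 106500)
f = 187344 (f = -4*(-46836) = 187344)
(h + f)/(-434692 - 402073) = (106500 + 187344)/(-434692 - 402073) = 293844/(-836765) = 293844*(-1/836765) = -293844/836765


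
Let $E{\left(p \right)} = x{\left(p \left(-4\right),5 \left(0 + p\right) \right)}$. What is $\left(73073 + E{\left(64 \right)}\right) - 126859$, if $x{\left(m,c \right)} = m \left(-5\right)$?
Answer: $-52506$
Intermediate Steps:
$x{\left(m,c \right)} = - 5 m$
$E{\left(p \right)} = 20 p$ ($E{\left(p \right)} = - 5 p \left(-4\right) = - 5 \left(- 4 p\right) = 20 p$)
$\left(73073 + E{\left(64 \right)}\right) - 126859 = \left(73073 + 20 \cdot 64\right) - 126859 = \left(73073 + 1280\right) - 126859 = 74353 - 126859 = -52506$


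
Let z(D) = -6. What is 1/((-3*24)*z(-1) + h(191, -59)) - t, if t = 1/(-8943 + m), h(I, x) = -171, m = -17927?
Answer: 27131/7013070 ≈ 0.0038686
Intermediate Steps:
t = -1/26870 (t = 1/(-8943 - 17927) = 1/(-26870) = -1/26870 ≈ -3.7216e-5)
1/((-3*24)*z(-1) + h(191, -59)) - t = 1/(-3*24*(-6) - 171) - 1*(-1/26870) = 1/(-72*(-6) - 171) + 1/26870 = 1/(432 - 171) + 1/26870 = 1/261 + 1/26870 = 27131/7013070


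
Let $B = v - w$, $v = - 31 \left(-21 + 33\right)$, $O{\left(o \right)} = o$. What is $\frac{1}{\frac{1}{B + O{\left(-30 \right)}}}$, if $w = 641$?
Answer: $-1043$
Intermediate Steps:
$v = -372$ ($v = \left(-31\right) 12 = -372$)
$B = -1013$ ($B = -372 - 641 = -1013$)
$\frac{1}{\frac{1}{B + O{\left(-30 \right)}}} = \frac{1}{\frac{1}{-1013 - 30}} = \frac{1}{\frac{1}{-1043}} = \frac{1}{- \frac{1}{1043}} = -1043$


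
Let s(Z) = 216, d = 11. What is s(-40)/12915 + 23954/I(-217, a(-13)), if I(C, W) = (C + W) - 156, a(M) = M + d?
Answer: -6872998/107625 ≈ -63.861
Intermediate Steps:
a(M) = 11 + M (a(M) = M + 11 = 11 + M)
I(C, W) = -156 + C + W
s(-40)/12915 + 23954/I(-217, a(-13)) = 216/12915 + 23954/(-156 - 217 + (11 - 13)) = 216*(1/12915) + 23954/(-156 - 217 - 2) = 24/1435 + 23954/(-375) = 24/1435 + 23954*(-1/375) = 24/1435 - 23954/375 = -6872998/107625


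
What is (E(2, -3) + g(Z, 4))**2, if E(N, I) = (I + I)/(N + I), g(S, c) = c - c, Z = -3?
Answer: 36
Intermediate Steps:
g(S, c) = 0
E(N, I) = 2*I/(I + N) (E(N, I) = (2*I)/(I + N) = 2*I/(I + N))
(E(2, -3) + g(Z, 4))**2 = (2*(-3)/(-3 + 2) + 0)**2 = (2*(-3)/(-1) + 0)**2 = (2*(-3)*(-1) + 0)**2 = (6 + 0)**2 = 6**2 = 36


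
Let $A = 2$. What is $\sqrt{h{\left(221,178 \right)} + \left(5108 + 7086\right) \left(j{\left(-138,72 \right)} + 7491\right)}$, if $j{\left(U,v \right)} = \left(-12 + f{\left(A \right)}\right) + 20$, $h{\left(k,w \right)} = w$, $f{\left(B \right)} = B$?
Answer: $2 \sqrt{22866843} \approx 9563.9$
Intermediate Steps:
$j{\left(U,v \right)} = 10$ ($j{\left(U,v \right)} = \left(-12 + 2\right) + 20 = -10 + 20 = 10$)
$\sqrt{h{\left(221,178 \right)} + \left(5108 + 7086\right) \left(j{\left(-138,72 \right)} + 7491\right)} = \sqrt{178 + \left(5108 + 7086\right) \left(10 + 7491\right)} = \sqrt{178 + 12194 \cdot 7501} = \sqrt{178 + 91467194} = \sqrt{91467372} = 2 \sqrt{22866843}$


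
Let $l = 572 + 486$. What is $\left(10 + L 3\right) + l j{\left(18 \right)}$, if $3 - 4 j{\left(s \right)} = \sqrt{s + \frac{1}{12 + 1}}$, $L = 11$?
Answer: $\frac{1673}{2} - \frac{529 \sqrt{3055}}{26} \approx -288.07$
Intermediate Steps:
$l = 1058$
$j{\left(s \right)} = \frac{3}{4} - \frac{\sqrt{\frac{1}{13} + s}}{4}$ ($j{\left(s \right)} = \frac{3}{4} - \frac{\sqrt{s + \frac{1}{12 + 1}}}{4} = \frac{3}{4} - \frac{\sqrt{s + \frac{1}{13}}}{4} = \frac{3}{4} - \frac{\sqrt{\frac{1}{13} + s}}{4}$)
$\left(10 + L 3\right) + l j{\left(18 \right)} = \left(10 + 11 \cdot 3\right) + 1058 \left(\frac{3}{4} - \frac{\sqrt{13 + 169 \cdot 18}}{52}\right) = \left(10 + 33\right) + 1058 \left(\frac{3}{4} - \frac{\sqrt{13 + 3042}}{52}\right) = 43 + 1058 \left(\frac{3}{4} - \frac{\sqrt{3055}}{52}\right) = 43 + \left(\frac{1587}{2} - \frac{529 \sqrt{3055}}{26}\right) = \frac{1673}{2} - \frac{529 \sqrt{3055}}{26}$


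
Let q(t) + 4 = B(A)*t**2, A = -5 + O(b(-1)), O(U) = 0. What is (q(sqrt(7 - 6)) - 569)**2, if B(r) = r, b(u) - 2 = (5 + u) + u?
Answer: 334084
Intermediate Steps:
b(u) = 7 + 2*u (b(u) = 2 + ((5 + u) + u) = 2 + (5 + 2*u) = 7 + 2*u)
A = -5 (A = -5 + 0 = -5)
q(t) = -4 - 5*t**2
(q(sqrt(7 - 6)) - 569)**2 = ((-4 - 5*(sqrt(7 - 6))**2) - 569)**2 = ((-4 - 5*(sqrt(1))**2) - 569)**2 = ((-4 - 5*1**2) - 569)**2 = ((-4 - 5*1) - 569)**2 = ((-4 - 5) - 569)**2 = (-9 - 569)**2 = (-578)**2 = 334084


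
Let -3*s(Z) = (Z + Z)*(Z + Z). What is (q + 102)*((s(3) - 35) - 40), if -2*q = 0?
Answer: -8874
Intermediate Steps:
s(Z) = -4*Z²/3 (s(Z) = -(Z + Z)*(Z + Z)/3 = -2*Z*2*Z/3 = -4*Z²/3)
q = 0 (q = -½*0 = 0)
(q + 102)*((s(3) - 35) - 40) = (0 + 102)*((-4/3*3² - 35) - 40) = 102*((-4/3*9 - 35) - 40) = 102*((-12 - 35) - 40) = 102*(-47 - 40) = 102*(-87) = -8874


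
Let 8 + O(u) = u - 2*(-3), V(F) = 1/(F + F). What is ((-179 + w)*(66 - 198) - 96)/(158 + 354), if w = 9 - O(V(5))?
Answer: 55233/1280 ≈ 43.151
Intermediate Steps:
V(F) = 1/(2*F)
O(u) = -2 + u (O(u) = -8 + (u - 2*(-3)) = -8 + (u + 6) = -8 + (6 + u) = -2 + u)
w = 109/10 (w = 9 - (-2 + (½)/5) = 9 - (-2 + (½)*(⅕)) = 9 - (-2 + ⅒) = 9 - 1*(-19/10) = 9 + 19/10 = 109/10 ≈ 10.900)
((-179 + w)*(66 - 198) - 96)/(158 + 354) = ((-179 + 109/10)*(66 - 198) - 96)/(158 + 354) = (-1681/10*(-132) - 96)/512 = (110946/5 - 96)*(1/512) = (110466/5)*(1/512) = 55233/1280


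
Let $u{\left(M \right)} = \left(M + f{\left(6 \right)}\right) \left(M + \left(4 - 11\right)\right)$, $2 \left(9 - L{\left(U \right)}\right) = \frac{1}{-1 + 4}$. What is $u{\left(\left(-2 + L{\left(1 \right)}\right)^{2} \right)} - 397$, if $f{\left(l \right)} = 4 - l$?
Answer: $\frac{1784749}{1296} \approx 1377.1$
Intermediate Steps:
$L{\left(U \right)} = \frac{53}{6}$ ($L{\left(U \right)} = 9 - \frac{1}{2 \left(-1 + 4\right)} = 9 - \frac{1}{2 \cdot 3} = 9 - \frac{1}{6} = \frac{53}{6}$)
$u{\left(M \right)} = \left(-7 + M\right) \left(-2 + M\right)$ ($u{\left(M \right)} = \left(M + \left(4 - 6\right)\right) \left(M + \left(4 - 11\right)\right) = \left(M + \left(4 - 6\right)\right) \left(M - 7\right) = \left(M - 2\right) \left(-7 + M\right) = \left(-2 + M\right) \left(-7 + M\right) = \left(-7 + M\right) \left(-2 + M\right)$)
$u{\left(\left(-2 + L{\left(1 \right)}\right)^{2} \right)} - 397 = \left(14 + \left(\left(-2 + \frac{53}{6}\right)^{2}\right)^{2} - 9 \left(-2 + \frac{53}{6}\right)^{2}\right) - 397 = \left(14 + \left(\left(\frac{41}{6}\right)^{2}\right)^{2} - 9 \left(\frac{41}{6}\right)^{2}\right) - 397 = \left(14 + \left(\frac{1681}{36}\right)^{2} - \frac{1681}{4}\right) - 397 = \left(14 + \frac{2825761}{1296} - \frac{1681}{4}\right) - 397 = \frac{2299261}{1296} - 397 = \frac{1784749}{1296}$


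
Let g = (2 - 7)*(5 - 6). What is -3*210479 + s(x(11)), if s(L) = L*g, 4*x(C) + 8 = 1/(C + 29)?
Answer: -20206303/32 ≈ -6.3145e+5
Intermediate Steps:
x(C) = -2 + 1/(4*(29 + C)) (x(C) = -2 + 1/(4*(C + 29)) = -2 + 1/(4*(29 + C)))
g = 5 (g = -5*(-1) = 5)
s(L) = 5*L (s(L) = L*5 = 5*L)
-3*210479 + s(x(11)) = -3*210479 + 5*((-231 - 8*11)/(4*(29 + 11))) = -631437 + 5*((1/4)*(-231 - 88)/40) = -631437 + 5*((1/4)*(1/40)*(-319)) = -631437 + 5*(-319/160) = -631437 - 319/32 = -20206303/32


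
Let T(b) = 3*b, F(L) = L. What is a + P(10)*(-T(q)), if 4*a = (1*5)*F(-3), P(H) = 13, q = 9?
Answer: -1419/4 ≈ -354.75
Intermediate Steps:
a = -15/4 (a = ((1*5)*(-3))/4 = (5*(-3))/4 = (1/4)*(-15) = -15/4 ≈ -3.7500)
a + P(10)*(-T(q)) = -15/4 + 13*(-3*9) = -15/4 + 13*(-1*27) = -15/4 + 13*(-27) = -15/4 - 351 = -1419/4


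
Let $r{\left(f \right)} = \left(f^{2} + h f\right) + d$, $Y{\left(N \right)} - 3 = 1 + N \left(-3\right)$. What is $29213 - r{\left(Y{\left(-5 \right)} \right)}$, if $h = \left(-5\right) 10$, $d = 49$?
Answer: $29753$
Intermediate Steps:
$Y{\left(N \right)} = 4 - 3 N$ ($Y{\left(N \right)} = 3 + \left(1 + N \left(-3\right)\right) = 3 - \left(-1 + 3 N\right) = 4 - 3 N$)
$h = -50$
$r{\left(f \right)} = 49 + f^{2} - 50 f$ ($r{\left(f \right)} = \left(f^{2} - 50 f\right) + 49 = 49 + f^{2} - 50 f$)
$29213 - r{\left(Y{\left(-5 \right)} \right)} = 29213 - \left(49 + \left(4 - -15\right)^{2} - 50 \left(4 - -15\right)\right) = 29213 - \left(49 + \left(4 + 15\right)^{2} - 50 \left(4 + 15\right)\right) = 29213 - \left(49 + 19^{2} - 950\right) = 29213 - \left(49 + 361 - 950\right) = 29213 - -540 = 29213 + 540 = 29753$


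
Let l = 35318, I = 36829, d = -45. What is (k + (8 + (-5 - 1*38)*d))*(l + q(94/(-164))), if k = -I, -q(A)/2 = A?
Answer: -50517893310/41 ≈ -1.2321e+9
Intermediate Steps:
q(A) = -2*A
k = -36829 (k = -1*36829 = -36829)
(k + (8 + (-5 - 1*38)*d))*(l + q(94/(-164))) = (-36829 + (8 + (-5 - 1*38)*(-45)))*(35318 - 188/(-164)) = (-36829 + (8 + (-5 - 38)*(-45)))*(35318 - 188*(-1)/164) = (-36829 + (8 - 43*(-45)))*(35318 - 2*(-47/82)) = (-36829 + (8 + 1935))*(35318 + 47/41) = (-36829 + 1943)*(1448085/41) = -34886*1448085/41 = -50517893310/41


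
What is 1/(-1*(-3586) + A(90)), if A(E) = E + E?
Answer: 1/3766 ≈ 0.00026553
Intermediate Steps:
A(E) = 2*E
1/(-1*(-3586) + A(90)) = 1/(-1*(-3586) + 2*90) = 1/(3586 + 180) = 1/3766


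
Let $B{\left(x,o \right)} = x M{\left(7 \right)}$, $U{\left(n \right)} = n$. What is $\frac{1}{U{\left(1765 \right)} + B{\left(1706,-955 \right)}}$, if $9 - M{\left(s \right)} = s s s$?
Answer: $- \frac{1}{568039} \approx -1.7604 \cdot 10^{-6}$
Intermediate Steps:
$M{\left(s \right)} = 9 - s^{3}$ ($M{\left(s \right)} = 9 - s s s = 9 - s^{2} s = 9 - s^{3}$)
$B{\left(x,o \right)} = - 334 x$ ($B{\left(x,o \right)} = x \left(9 - 7^{3}\right) = x \left(9 - 343\right) = x \left(-334\right) = - 334 x$)
$\frac{1}{U{\left(1765 \right)} + B{\left(1706,-955 \right)}} = \frac{1}{1765 - 569804} = \frac{1}{-568039} = - \frac{1}{568039}$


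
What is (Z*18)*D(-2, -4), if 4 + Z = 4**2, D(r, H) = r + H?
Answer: -1296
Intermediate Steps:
D(r, H) = H + r
Z = 12 (Z = -4 + 4**2 = -4 + 16 = 12)
(Z*18)*D(-2, -4) = (12*18)*(-4 - 2) = 216*(-6) = -1296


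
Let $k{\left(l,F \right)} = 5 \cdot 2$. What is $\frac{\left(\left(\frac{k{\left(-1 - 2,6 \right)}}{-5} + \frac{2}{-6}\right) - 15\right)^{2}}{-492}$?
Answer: $- \frac{676}{1107} \approx -0.61066$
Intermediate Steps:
$k{\left(l,F \right)} = 10$
$\frac{\left(\left(\frac{k{\left(-1 - 2,6 \right)}}{-5} + \frac{2}{-6}\right) - 15\right)^{2}}{-492} = \frac{\left(\left(\frac{10}{-5} + \frac{2}{-6}\right) - 15\right)^{2}}{-492} = \left(\left(10 \left(- \frac{1}{5}\right) + 2 \left(- \frac{1}{6}\right)\right) - 15\right)^{2} \left(- \frac{1}{492}\right) = \left(\left(-2 - \frac{1}{3}\right) - 15\right)^{2} \left(- \frac{1}{492}\right) = \left(- \frac{7}{3} - 15\right)^{2} \left(- \frac{1}{492}\right) = \left(- \frac{52}{3}\right)^{2} \left(- \frac{1}{492}\right) = \frac{2704}{9} \left(- \frac{1}{492}\right) = - \frac{676}{1107}$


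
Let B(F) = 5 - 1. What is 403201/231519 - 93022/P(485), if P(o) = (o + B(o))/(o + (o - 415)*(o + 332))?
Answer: -414036463314287/37737597 ≈ -1.0971e+7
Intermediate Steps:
B(F) = 4
P(o) = (4 + o)/(o + (-415 + o)*(332 + o)) (P(o) = (o + 4)/(o + (o - 415)*(o + 332)) = (4 + o)/(o + (-415 + o)*(332 + o)))
403201/231519 - 93022/P(485) = 403201/231519 - 93022*(-137780 + 485² - 82*485)/(4 + 485) = 403201*(1/231519) - 93022/(489/(-137780 + 235225 - 39770)) = 403201/231519 - 93022/(489/57675) = 403201/231519 - 93022/((1/57675)*489) = 403201/231519 - 93022/163/19225 = 403201/231519 - 93022*19225/163 = 403201/231519 - 1788347950/163 = -414036463314287/37737597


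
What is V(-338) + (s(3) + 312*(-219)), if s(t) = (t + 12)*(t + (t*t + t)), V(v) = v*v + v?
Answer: 45803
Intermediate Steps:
V(v) = v + v² (V(v) = v² + v = v + v²)
s(t) = (12 + t)*(t² + 2*t) (s(t) = (12 + t)*(t + (t² + t)) = (12 + t)*(t + (t + t²)) = (12 + t)*(t² + 2*t))
V(-338) + (s(3) + 312*(-219)) = -338*(1 - 338) + (3*(24 + 3² + 14*3) + 312*(-219)) = -338*(-337) + (3*(24 + 9 + 42) - 68328) = 113906 + (3*75 - 68328) = 113906 + (225 - 68328) = 113906 - 68103 = 45803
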